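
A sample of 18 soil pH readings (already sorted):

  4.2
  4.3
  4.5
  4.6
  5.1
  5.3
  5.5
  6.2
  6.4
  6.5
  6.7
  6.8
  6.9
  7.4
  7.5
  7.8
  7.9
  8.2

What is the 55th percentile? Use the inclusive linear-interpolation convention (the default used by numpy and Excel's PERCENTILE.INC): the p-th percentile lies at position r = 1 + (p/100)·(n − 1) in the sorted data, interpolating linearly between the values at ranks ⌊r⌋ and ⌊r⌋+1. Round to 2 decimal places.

6.57

n = 18.
r = 1 + (55/100)·(18 − 1) = 1 + 9.35 = 10.35.
Rank 10 is 6.5 and rank 11 is 6.7.
Interpolate: 6.5 + 0.35·(6.7 − 6.5) = 6.5 + 0.35·0.2 = 6.57.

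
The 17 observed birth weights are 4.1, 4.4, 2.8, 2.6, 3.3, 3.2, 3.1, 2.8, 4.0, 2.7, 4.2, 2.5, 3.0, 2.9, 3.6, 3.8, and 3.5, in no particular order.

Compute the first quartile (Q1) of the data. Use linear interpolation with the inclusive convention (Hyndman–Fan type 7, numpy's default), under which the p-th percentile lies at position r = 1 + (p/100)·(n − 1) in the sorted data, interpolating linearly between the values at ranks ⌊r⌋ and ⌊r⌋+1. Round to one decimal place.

Sorted: 2.5, 2.6, 2.7, 2.8, 2.8, 2.9, 3.0, 3.1, 3.2, 3.3, 3.5, 3.6, 3.8, 4.0, 4.1, 4.2, 4.4.
n = 17.
r = 1 + (25/100)·(17 − 1) = 1 + 4 = 5.
r is an integer, so P25 is the value at rank 5: 2.8.

2.8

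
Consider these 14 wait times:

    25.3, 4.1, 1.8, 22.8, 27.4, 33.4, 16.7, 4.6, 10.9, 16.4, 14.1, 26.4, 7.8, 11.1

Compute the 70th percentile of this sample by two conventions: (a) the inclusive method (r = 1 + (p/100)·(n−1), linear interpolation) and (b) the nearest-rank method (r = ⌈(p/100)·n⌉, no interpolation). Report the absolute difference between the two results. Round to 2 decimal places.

Sorted: 1.8, 4.1, 4.6, 7.8, 10.9, 11.1, 14.1, 16.4, 16.7, 22.8, 25.3, 26.4, 27.4, 33.4.
n = 14.
(a) r = 10.1; between ranks 10 (22.8) and 11 (25.3): 23.05.
(b) the nearest-rank method: rank 10 → 22.8.
|23.05 − 22.8| = 0.25.

0.25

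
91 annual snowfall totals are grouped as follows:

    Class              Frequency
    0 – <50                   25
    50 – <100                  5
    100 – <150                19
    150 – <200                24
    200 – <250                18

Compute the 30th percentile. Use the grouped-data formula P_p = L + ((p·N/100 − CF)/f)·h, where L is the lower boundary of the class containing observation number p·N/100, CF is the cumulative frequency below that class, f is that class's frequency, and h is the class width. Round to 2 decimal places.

73.00

N = 91; target position k = 30/100 · 91 = 27.3.
Cumulative frequencies: 25, 30, 49, 73, 91.
Observation 27.3 falls in the class 50 – <100.
L = 50, CF = 25, f = 5, h = 50.
P30 = 50 + ((27.3 − 25)/5)·50 = 50 + 23 = 73.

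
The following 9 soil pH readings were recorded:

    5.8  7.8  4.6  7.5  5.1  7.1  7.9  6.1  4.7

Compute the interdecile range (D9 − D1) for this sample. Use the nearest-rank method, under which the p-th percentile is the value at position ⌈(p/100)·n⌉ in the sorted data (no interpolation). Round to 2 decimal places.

Sorted: 4.6, 4.7, 5.1, 5.8, 6.1, 7.1, 7.5, 7.8, 7.9.
n = 9.
P10: rank ⌈10/100·9⌉ = 1 → 4.6.
P90: rank ⌈90/100·9⌉ = 9 → 7.9.
Difference: 7.9 − 4.6 = 3.3.

3.30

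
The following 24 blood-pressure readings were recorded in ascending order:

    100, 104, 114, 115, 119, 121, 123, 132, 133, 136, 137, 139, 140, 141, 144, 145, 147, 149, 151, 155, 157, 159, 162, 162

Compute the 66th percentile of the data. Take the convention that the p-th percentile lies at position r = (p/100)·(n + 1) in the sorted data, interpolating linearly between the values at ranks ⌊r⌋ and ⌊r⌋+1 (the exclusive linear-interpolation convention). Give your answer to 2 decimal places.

n = 24.
r = (66/100)·(24 + 1) = 16.5.
Rank 16 is 145 and rank 17 is 147.
Interpolate: 145 + 0.5·(147 − 145) = 145 + 0.5·2 = 146.

146.00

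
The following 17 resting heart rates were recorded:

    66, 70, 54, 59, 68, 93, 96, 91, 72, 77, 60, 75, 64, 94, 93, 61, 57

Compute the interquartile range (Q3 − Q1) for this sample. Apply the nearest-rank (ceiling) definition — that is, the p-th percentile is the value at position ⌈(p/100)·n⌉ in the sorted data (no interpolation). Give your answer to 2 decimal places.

30.00

Sorted: 54, 57, 59, 60, 61, 64, 66, 68, 70, 72, 75, 77, 91, 93, 93, 94, 96.
n = 17.
P25: rank ⌈25/100·17⌉ = 5 → 61.
P75: rank ⌈75/100·17⌉ = 13 → 91.
Difference: 91 − 61 = 30.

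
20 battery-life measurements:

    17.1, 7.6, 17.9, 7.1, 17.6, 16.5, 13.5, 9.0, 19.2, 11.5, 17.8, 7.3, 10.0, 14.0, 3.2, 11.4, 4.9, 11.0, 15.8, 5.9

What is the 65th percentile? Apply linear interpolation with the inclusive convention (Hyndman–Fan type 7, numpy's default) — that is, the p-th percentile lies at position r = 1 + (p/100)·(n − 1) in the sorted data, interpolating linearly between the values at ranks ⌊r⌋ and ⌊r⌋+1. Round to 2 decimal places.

Sorted: 3.2, 4.9, 5.9, 7.1, 7.3, 7.6, 9.0, 10.0, 11.0, 11.4, 11.5, 13.5, 14.0, 15.8, 16.5, 17.1, 17.6, 17.8, 17.9, 19.2.
n = 20.
r = 1 + (65/100)·(20 − 1) = 1 + 12.35 = 13.35.
Rank 13 is 14.0 and rank 14 is 15.8.
Interpolate: 14.0 + 0.35·(15.8 − 14.0) = 14.0 + 0.35·1.8 = 14.63.

14.63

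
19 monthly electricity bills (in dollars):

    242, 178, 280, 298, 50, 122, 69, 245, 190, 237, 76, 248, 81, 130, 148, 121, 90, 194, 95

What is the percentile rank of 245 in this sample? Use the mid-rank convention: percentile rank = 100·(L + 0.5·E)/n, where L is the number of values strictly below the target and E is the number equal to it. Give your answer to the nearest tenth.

Sorted: 50, 69, 76, 81, 90, 95, 121, 122, 130, 148, 178, 190, 194, 237, 242, 245, 248, 280, 298.
Count below 245: L = 15; count equal: E = 1; n = 19.
Percentile rank = 100·(15 + 0.5·1)/19 = 100·15.5/19 = 81.58.

81.6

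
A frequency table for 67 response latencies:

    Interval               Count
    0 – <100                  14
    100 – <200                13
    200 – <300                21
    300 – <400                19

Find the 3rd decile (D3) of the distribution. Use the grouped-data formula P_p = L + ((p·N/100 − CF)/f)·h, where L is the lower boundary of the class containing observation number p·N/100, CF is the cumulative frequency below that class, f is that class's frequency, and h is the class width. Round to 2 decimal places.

N = 67; target position k = 30/100 · 67 = 20.1.
Cumulative frequencies: 14, 27, 48, 67.
Observation 20.1 falls in the class 100 – <200.
L = 100, CF = 14, f = 13, h = 100.
P30 = 100 + ((20.1 − 14)/13)·100 = 100 + 46.9231 = 146.923.

146.92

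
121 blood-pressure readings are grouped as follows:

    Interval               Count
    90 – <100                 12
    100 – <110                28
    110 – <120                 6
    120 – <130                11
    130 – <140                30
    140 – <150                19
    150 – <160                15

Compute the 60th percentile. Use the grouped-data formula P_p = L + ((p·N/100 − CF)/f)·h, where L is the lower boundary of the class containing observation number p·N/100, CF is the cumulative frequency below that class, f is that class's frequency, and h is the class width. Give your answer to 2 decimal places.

N = 121; target position k = 60/100 · 121 = 72.6.
Cumulative frequencies: 12, 40, 46, 57, 87, 106, 121.
Observation 72.6 falls in the class 130 – <140.
L = 130, CF = 57, f = 30, h = 10.
P60 = 130 + ((72.6 − 57)/30)·10 = 130 + 5.2 = 135.2.

135.20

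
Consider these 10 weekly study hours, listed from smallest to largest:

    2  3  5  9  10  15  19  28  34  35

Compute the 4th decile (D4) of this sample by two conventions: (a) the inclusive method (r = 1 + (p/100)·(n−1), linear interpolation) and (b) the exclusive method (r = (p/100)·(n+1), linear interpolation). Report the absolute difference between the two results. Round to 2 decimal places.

0.20

n = 10.
(a) r = 4.6; between ranks 4 (9) and 5 (10): 9.6.
(b) r = 4.4; between ranks 4 (9) and 5 (10): 9.4.
|9.6 − 9.4| = 0.2.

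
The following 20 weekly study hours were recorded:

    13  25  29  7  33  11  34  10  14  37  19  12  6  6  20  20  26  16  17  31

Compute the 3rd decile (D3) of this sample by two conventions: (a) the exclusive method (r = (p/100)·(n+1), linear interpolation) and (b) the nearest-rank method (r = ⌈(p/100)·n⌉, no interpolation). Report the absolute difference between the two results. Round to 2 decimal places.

0.30

Sorted: 6, 6, 7, 10, 11, 12, 13, 14, 16, 17, 19, 20, 20, 25, 26, 29, 31, 33, 34, 37.
n = 20.
(a) r = 6.3; between ranks 6 (12) and 7 (13): 12.3.
(b) the nearest-rank method: rank 6 → 12.
|12.3 − 12| = 0.3.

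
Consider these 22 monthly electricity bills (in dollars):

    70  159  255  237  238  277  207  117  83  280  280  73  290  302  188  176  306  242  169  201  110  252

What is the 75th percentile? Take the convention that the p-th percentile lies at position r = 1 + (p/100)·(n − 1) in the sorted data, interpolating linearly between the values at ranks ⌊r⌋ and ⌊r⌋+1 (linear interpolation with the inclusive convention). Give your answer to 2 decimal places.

Sorted: 70, 73, 83, 110, 117, 159, 169, 176, 188, 201, 207, 237, 238, 242, 252, 255, 277, 280, 280, 290, 302, 306.
n = 22.
r = 1 + (75/100)·(22 − 1) = 1 + 15.75 = 16.75.
Rank 16 is 255 and rank 17 is 277.
Interpolate: 255 + 0.75·(277 − 255) = 255 + 0.75·22 = 271.5.

271.50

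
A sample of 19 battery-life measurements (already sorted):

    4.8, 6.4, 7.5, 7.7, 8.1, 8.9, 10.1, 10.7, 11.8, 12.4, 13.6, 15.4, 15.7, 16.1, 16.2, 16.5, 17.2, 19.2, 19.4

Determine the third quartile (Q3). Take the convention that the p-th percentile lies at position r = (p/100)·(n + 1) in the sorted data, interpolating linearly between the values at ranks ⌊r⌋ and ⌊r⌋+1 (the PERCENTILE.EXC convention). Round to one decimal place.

16.2

n = 19.
r = (75/100)·(19 + 1) = 15.
r is an integer, so P75 is the value at rank 15: 16.2.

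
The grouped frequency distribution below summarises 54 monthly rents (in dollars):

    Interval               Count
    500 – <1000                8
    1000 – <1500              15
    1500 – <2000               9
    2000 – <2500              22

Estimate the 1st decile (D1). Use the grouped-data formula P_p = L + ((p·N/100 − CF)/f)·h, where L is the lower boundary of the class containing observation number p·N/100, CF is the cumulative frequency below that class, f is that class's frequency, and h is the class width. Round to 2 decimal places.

837.50

N = 54; target position k = 10/100 · 54 = 5.4.
Cumulative frequencies: 8, 23, 32, 54.
Observation 5.4 falls in the class 500 – <1000.
L = 500, CF = 0, f = 8, h = 500.
P10 = 500 + ((5.4 − 0)/8)·500 = 500 + 337.5 = 837.5.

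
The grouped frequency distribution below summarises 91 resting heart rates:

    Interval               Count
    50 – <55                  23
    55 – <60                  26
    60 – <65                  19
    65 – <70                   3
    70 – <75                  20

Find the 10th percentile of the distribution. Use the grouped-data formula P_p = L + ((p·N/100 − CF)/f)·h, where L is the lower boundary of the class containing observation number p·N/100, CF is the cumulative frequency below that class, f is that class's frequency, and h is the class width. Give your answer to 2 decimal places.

51.98

N = 91; target position k = 10/100 · 91 = 9.1.
Cumulative frequencies: 23, 49, 68, 71, 91.
Observation 9.1 falls in the class 50 – <55.
L = 50, CF = 0, f = 23, h = 5.
P10 = 50 + ((9.1 − 0)/23)·5 = 50 + 1.97826 = 51.9783.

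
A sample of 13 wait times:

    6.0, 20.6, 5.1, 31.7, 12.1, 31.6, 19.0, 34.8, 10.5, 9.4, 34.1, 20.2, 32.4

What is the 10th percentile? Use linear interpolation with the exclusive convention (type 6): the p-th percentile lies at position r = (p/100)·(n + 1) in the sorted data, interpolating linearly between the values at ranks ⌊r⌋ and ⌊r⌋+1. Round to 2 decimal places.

5.46

Sorted: 5.1, 6.0, 9.4, 10.5, 12.1, 19.0, 20.2, 20.6, 31.6, 31.7, 32.4, 34.1, 34.8.
n = 13.
r = (10/100)·(13 + 1) = 1.4.
Rank 1 is 5.1 and rank 2 is 6.0.
Interpolate: 5.1 + 0.4·(6.0 − 5.1) = 5.1 + 0.4·0.9 = 5.46.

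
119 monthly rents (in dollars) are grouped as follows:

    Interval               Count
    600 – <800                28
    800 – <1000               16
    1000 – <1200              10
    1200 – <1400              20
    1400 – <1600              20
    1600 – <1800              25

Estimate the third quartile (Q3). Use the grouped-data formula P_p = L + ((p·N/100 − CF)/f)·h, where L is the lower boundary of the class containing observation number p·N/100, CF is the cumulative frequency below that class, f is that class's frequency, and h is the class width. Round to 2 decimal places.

1552.50

N = 119; target position k = 75/100 · 119 = 89.25.
Cumulative frequencies: 28, 44, 54, 74, 94, 119.
Observation 89.25 falls in the class 1400 – <1600.
L = 1400, CF = 74, f = 20, h = 200.
P75 = 1400 + ((89.25 − 74)/20)·200 = 1400 + 152.5 = 1552.5.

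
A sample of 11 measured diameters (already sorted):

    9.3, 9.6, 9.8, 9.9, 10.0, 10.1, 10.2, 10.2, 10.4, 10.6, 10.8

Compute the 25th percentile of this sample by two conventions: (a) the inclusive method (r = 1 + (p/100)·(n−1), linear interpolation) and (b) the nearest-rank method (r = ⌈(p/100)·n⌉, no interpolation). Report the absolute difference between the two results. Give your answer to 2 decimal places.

n = 11.
(a) r = 3.5; between ranks 3 (9.8) and 4 (9.9): 9.85.
(b) the nearest-rank method: rank 3 → 9.8.
|9.85 − 9.8| = 0.05.

0.05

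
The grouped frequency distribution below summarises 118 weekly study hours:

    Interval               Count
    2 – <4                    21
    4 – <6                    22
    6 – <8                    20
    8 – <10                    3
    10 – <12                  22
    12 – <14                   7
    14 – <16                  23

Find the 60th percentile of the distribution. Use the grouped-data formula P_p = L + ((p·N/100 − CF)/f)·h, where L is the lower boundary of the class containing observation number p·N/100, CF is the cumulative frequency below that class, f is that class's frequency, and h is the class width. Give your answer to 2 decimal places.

10.44

N = 118; target position k = 60/100 · 118 = 70.8.
Cumulative frequencies: 21, 43, 63, 66, 88, 95, 118.
Observation 70.8 falls in the class 10 – <12.
L = 10, CF = 66, f = 22, h = 2.
P60 = 10 + ((70.8 − 66)/22)·2 = 10 + 0.436364 = 10.4364.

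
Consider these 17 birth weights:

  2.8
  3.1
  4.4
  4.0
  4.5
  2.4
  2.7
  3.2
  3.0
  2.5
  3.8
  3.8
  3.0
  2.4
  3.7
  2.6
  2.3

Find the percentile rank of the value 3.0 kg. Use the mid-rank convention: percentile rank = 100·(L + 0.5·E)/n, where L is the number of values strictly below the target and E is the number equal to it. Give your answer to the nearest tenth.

Sorted: 2.3, 2.4, 2.4, 2.5, 2.6, 2.7, 2.8, 3.0, 3.0, 3.1, 3.2, 3.7, 3.8, 3.8, 4.0, 4.4, 4.5.
Count below 3.0: L = 7; count equal: E = 2; n = 17.
Percentile rank = 100·(7 + 0.5·2)/17 = 100·8/17 = 47.06.

47.1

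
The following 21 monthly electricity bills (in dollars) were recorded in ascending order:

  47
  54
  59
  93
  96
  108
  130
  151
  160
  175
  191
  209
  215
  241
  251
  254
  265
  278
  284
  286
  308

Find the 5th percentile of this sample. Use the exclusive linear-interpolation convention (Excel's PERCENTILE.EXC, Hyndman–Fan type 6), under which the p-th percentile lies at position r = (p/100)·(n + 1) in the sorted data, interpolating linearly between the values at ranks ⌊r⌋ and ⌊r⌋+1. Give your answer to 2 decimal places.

n = 21.
r = (5/100)·(21 + 1) = 1.1.
Rank 1 is 47 and rank 2 is 54.
Interpolate: 47 + 0.1·(54 − 47) = 47 + 0.1·7 = 47.7.

47.70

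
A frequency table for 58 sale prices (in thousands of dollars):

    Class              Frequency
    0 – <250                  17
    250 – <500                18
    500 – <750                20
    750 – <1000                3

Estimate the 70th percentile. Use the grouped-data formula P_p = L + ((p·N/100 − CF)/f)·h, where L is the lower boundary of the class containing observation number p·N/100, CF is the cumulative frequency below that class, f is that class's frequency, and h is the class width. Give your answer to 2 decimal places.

570.00

N = 58; target position k = 70/100 · 58 = 40.6.
Cumulative frequencies: 17, 35, 55, 58.
Observation 40.6 falls in the class 500 – <750.
L = 500, CF = 35, f = 20, h = 250.
P70 = 500 + ((40.6 − 35)/20)·250 = 500 + 70 = 570.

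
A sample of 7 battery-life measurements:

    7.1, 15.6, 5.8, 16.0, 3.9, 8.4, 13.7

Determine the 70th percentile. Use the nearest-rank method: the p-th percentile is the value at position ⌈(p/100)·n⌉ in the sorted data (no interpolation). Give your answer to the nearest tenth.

Sorted: 3.9, 5.8, 7.1, 8.4, 13.7, 15.6, 16.0.
n = 7.
Position = ⌈70/100 · 7⌉ = ⌈4.9⌉ = 5.
The value at rank 5 is 13.7.

13.7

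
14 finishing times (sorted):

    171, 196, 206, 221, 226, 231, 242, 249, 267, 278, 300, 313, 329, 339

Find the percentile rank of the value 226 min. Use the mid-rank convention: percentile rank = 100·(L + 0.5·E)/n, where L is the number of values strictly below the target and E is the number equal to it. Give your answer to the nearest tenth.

Count below 226: L = 4; count equal: E = 1; n = 14.
Percentile rank = 100·(4 + 0.5·1)/14 = 100·4.5/14 = 32.14.

32.1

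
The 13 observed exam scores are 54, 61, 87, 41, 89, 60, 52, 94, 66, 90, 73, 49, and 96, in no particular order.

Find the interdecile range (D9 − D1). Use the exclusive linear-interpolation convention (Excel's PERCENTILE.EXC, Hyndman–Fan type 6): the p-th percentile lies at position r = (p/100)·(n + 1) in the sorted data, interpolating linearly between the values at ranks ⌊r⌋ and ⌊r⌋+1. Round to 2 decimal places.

Sorted: 41, 49, 52, 54, 60, 61, 66, 73, 87, 89, 90, 94, 96.
n = 13.
P10: r = 1.4; ranks 1–2 are 41, 49; interpolating gives 44.2.
P90: r = 12.6; ranks 12–13 are 94, 96; interpolating gives 95.2.
Difference: 95.2 − 44.2 = 51.

51.00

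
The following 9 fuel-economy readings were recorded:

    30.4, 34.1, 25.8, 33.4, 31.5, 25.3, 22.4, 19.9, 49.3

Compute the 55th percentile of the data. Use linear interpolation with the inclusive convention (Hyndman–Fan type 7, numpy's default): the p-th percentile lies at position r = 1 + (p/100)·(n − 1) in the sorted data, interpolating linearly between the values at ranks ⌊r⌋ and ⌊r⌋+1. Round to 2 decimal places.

30.84

Sorted: 19.9, 22.4, 25.3, 25.8, 30.4, 31.5, 33.4, 34.1, 49.3.
n = 9.
r = 1 + (55/100)·(9 − 1) = 1 + 4.4 = 5.4.
Rank 5 is 30.4 and rank 6 is 31.5.
Interpolate: 30.4 + 0.4·(31.5 − 30.4) = 30.4 + 0.4·1.1 = 30.84.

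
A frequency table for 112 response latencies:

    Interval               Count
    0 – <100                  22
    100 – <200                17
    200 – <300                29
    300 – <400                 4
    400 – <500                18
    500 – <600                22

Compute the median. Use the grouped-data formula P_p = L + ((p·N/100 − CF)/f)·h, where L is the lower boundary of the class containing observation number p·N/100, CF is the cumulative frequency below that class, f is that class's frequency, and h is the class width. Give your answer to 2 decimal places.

258.62

N = 112; target position k = 50/100 · 112 = 56.
Cumulative frequencies: 22, 39, 68, 72, 90, 112.
Observation 56 falls in the class 200 – <300.
L = 200, CF = 39, f = 29, h = 100.
P50 = 200 + ((56 − 39)/29)·100 = 200 + 58.6207 = 258.621.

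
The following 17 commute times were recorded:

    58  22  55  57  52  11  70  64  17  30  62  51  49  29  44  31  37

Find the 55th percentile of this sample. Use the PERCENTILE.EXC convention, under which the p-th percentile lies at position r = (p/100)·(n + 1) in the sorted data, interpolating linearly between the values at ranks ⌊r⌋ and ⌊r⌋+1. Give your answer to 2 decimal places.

Sorted: 11, 17, 22, 29, 30, 31, 37, 44, 49, 51, 52, 55, 57, 58, 62, 64, 70.
n = 17.
r = (55/100)·(17 + 1) = 9.9.
Rank 9 is 49 and rank 10 is 51.
Interpolate: 49 + 0.9·(51 − 49) = 49 + 0.9·2 = 50.8.

50.80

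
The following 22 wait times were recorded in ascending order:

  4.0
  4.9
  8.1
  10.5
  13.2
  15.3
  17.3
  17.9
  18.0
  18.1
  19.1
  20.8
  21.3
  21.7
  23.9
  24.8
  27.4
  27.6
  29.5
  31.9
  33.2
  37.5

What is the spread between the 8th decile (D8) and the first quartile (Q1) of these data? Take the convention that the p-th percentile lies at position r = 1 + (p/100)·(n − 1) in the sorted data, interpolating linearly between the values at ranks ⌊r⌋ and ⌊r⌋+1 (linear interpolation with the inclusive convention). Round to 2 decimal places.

11.76

n = 22.
P25: r = 6.25; ranks 6–7 are 15.3, 17.3; interpolating gives 15.8.
P80: r = 17.8; ranks 17–18 are 27.4, 27.6; interpolating gives 27.56.
Difference: 27.56 − 15.8 = 11.76.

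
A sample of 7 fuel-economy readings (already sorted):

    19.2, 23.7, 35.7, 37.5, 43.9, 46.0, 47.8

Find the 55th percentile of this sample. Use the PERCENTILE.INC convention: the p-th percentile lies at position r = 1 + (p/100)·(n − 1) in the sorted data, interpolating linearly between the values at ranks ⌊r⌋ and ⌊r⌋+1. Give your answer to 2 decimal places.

n = 7.
r = 1 + (55/100)·(7 − 1) = 1 + 3.3 = 4.3.
Rank 4 is 37.5 and rank 5 is 43.9.
Interpolate: 37.5 + 0.3·(43.9 − 37.5) = 37.5 + 0.3·6.4 = 39.42.

39.42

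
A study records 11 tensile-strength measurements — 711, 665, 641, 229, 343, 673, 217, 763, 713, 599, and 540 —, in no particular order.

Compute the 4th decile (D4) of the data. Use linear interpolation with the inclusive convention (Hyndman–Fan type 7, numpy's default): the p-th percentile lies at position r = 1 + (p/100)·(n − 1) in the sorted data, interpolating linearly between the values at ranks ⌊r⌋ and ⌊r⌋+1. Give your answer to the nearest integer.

Sorted: 217, 229, 343, 540, 599, 641, 665, 673, 711, 713, 763.
n = 11.
r = 1 + (40/100)·(11 − 1) = 1 + 4 = 5.
r is an integer, so P40 is the value at rank 5: 599.

599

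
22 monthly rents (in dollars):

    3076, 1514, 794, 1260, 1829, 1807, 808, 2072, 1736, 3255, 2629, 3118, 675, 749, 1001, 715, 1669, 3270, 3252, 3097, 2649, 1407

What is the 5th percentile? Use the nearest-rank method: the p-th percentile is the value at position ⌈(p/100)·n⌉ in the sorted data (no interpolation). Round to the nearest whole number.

Sorted: 675, 715, 749, 794, 808, 1001, 1260, 1407, 1514, 1669, 1736, 1807, 1829, 2072, 2629, 2649, 3076, 3097, 3118, 3252, 3255, 3270.
n = 22.
Position = ⌈5/100 · 22⌉ = ⌈1.1⌉ = 2.
The value at rank 2 is 715.

715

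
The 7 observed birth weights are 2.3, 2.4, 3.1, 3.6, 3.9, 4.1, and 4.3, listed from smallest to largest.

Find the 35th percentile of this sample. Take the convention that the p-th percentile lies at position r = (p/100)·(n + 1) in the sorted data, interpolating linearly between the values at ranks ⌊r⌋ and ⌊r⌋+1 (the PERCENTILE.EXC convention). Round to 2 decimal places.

2.96

n = 7.
r = (35/100)·(7 + 1) = 2.8.
Rank 2 is 2.4 and rank 3 is 3.1.
Interpolate: 2.4 + 0.8·(3.1 − 2.4) = 2.4 + 0.8·0.7 = 2.96.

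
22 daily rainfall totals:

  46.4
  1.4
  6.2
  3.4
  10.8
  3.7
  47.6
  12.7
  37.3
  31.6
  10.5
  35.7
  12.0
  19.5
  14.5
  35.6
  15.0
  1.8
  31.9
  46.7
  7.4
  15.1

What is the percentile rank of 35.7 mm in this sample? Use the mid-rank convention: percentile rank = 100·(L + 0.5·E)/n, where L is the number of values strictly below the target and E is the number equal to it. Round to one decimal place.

79.5

Sorted: 1.4, 1.8, 3.4, 3.7, 6.2, 7.4, 10.5, 10.8, 12.0, 12.7, 14.5, 15.0, 15.1, 19.5, 31.6, 31.9, 35.6, 35.7, 37.3, 46.4, 46.7, 47.6.
Count below 35.7: L = 17; count equal: E = 1; n = 22.
Percentile rank = 100·(17 + 0.5·1)/22 = 100·17.5/22 = 79.55.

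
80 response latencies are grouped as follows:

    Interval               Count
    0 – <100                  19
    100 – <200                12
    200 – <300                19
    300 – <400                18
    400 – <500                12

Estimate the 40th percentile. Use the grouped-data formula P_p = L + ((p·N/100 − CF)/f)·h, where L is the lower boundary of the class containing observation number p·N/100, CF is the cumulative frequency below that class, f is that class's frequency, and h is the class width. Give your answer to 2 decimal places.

205.26

N = 80; target position k = 40/100 · 80 = 32.
Cumulative frequencies: 19, 31, 50, 68, 80.
Observation 32 falls in the class 200 – <300.
L = 200, CF = 31, f = 19, h = 100.
P40 = 200 + ((32 − 31)/19)·100 = 200 + 5.26316 = 205.263.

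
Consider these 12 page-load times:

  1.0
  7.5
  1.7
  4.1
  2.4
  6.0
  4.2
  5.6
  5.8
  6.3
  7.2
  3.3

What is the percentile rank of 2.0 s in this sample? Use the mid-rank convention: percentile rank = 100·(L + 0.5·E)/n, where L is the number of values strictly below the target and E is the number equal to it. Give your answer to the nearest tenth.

16.7

Sorted: 1.0, 1.7, 2.4, 3.3, 4.1, 4.2, 5.6, 5.8, 6.0, 6.3, 7.2, 7.5.
Count below 2.0: L = 2; count equal: E = 0; n = 12.
Percentile rank = 100·(2 + 0.5·0)/12 = 100·2/12 = 16.67.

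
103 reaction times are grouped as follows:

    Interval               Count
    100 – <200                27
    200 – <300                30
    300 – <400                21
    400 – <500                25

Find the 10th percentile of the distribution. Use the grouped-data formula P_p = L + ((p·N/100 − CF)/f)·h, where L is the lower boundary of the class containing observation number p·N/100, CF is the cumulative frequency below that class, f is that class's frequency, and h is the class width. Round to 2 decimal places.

N = 103; target position k = 10/100 · 103 = 10.3.
Cumulative frequencies: 27, 57, 78, 103.
Observation 10.3 falls in the class 100 – <200.
L = 100, CF = 0, f = 27, h = 100.
P10 = 100 + ((10.3 − 0)/27)·100 = 100 + 38.1481 = 138.148.

138.15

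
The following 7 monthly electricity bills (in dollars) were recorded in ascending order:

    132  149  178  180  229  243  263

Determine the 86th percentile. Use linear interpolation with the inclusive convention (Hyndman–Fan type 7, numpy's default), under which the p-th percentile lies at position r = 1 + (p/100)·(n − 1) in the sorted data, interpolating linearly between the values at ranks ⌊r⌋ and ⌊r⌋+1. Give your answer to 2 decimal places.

n = 7.
r = 1 + (86/100)·(7 − 1) = 1 + 5.16 = 6.16.
Rank 6 is 243 and rank 7 is 263.
Interpolate: 243 + 0.16·(263 − 243) = 243 + 0.16·20 = 246.2.

246.20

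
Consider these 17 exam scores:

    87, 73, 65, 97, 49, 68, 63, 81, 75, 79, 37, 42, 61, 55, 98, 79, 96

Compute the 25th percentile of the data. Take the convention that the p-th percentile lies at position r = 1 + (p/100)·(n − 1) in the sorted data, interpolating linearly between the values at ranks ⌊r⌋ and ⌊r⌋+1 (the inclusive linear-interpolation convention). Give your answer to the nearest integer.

Sorted: 37, 42, 49, 55, 61, 63, 65, 68, 73, 75, 79, 79, 81, 87, 96, 97, 98.
n = 17.
r = 1 + (25/100)·(17 − 1) = 1 + 4 = 5.
r is an integer, so P25 is the value at rank 5: 61.

61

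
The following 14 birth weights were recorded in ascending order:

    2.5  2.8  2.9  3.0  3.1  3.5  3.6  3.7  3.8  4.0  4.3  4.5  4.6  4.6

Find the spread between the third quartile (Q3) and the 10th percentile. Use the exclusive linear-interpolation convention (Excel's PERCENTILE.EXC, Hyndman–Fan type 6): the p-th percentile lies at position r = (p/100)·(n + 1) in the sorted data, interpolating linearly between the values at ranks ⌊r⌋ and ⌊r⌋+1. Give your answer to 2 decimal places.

1.70

n = 14.
P10: r = 1.5; ranks 1–2 are 2.5, 2.8; interpolating gives 2.65.
P75: r = 11.25; ranks 11–12 are 4.3, 4.5; interpolating gives 4.35.
Difference: 4.35 − 2.65 = 1.7.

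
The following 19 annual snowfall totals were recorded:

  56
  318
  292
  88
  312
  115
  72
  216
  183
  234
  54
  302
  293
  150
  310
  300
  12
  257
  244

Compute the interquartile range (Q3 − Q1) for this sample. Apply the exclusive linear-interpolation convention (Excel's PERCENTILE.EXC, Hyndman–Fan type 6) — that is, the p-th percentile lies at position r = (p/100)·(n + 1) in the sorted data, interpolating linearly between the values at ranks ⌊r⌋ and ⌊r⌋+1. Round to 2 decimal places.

Sorted: 12, 54, 56, 72, 88, 115, 150, 183, 216, 234, 244, 257, 292, 293, 300, 302, 310, 312, 318.
n = 19.
P25: r = 5 (integer) → 88.
P75: r = 15 (integer) → 300.
Difference: 300 − 88 = 212.

212.00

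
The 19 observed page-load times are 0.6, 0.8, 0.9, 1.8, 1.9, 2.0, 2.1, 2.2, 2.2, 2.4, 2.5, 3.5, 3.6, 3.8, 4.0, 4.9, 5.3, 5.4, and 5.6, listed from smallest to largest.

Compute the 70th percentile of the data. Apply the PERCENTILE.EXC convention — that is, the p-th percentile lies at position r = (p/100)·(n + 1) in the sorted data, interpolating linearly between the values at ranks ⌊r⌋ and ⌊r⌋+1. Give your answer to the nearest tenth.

n = 19.
r = (70/100)·(19 + 1) = 14.
r is an integer, so P70 is the value at rank 14: 3.8.

3.8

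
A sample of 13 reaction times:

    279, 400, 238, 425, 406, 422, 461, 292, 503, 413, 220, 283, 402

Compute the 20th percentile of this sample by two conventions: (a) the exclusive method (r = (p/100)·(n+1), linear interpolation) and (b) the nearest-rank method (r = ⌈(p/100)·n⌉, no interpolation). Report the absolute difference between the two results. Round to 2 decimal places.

Sorted: 220, 238, 279, 283, 292, 400, 402, 406, 413, 422, 425, 461, 503.
n = 13.
(a) r = 2.8; between ranks 2 (238) and 3 (279): 270.8.
(b) the nearest-rank method: rank 3 → 279.
|270.8 − 279| = 8.2.

8.20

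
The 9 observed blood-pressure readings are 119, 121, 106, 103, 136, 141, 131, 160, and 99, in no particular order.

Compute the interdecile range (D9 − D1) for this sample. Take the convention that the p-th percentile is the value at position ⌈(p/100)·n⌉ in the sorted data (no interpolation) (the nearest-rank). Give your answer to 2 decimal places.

Sorted: 99, 103, 106, 119, 121, 131, 136, 141, 160.
n = 9.
P10: rank ⌈10/100·9⌉ = 1 → 99.
P90: rank ⌈90/100·9⌉ = 9 → 160.
Difference: 160 − 99 = 61.

61.00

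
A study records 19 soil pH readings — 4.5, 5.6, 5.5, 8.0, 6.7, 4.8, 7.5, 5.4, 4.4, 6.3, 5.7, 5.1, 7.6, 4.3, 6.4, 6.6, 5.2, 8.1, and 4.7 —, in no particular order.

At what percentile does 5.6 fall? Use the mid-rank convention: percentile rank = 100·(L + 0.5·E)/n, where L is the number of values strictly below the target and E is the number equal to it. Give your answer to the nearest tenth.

50.0

Sorted: 4.3, 4.4, 4.5, 4.7, 4.8, 5.1, 5.2, 5.4, 5.5, 5.6, 5.7, 6.3, 6.4, 6.6, 6.7, 7.5, 7.6, 8.0, 8.1.
Count below 5.6: L = 9; count equal: E = 1; n = 19.
Percentile rank = 100·(9 + 0.5·1)/19 = 100·9.5/19 = 50.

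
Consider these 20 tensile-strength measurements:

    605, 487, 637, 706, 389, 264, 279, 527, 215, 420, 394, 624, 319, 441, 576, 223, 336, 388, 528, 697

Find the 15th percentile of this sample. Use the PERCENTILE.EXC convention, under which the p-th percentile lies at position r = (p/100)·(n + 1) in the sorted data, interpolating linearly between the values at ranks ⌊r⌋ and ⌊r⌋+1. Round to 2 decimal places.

266.25

Sorted: 215, 223, 264, 279, 319, 336, 388, 389, 394, 420, 441, 487, 527, 528, 576, 605, 624, 637, 697, 706.
n = 20.
r = (15/100)·(20 + 1) = 3.15.
Rank 3 is 264 and rank 4 is 279.
Interpolate: 264 + 0.15·(279 − 264) = 264 + 0.15·15 = 266.25.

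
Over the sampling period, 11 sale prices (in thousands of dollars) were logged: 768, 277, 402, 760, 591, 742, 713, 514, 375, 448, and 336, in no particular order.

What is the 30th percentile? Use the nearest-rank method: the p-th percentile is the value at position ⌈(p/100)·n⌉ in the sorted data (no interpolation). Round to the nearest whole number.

Sorted: 277, 336, 375, 402, 448, 514, 591, 713, 742, 760, 768.
n = 11.
Position = ⌈30/100 · 11⌉ = ⌈3.3⌉ = 4.
The value at rank 4 is 402.

402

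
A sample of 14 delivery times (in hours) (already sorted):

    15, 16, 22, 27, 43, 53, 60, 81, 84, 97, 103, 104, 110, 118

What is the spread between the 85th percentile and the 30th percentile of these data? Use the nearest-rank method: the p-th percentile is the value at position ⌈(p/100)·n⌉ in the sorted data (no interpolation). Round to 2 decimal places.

n = 14.
P30: rank ⌈30/100·14⌉ = 5 → 43.
P85: rank ⌈85/100·14⌉ = 12 → 104.
Difference: 104 − 43 = 61.

61.00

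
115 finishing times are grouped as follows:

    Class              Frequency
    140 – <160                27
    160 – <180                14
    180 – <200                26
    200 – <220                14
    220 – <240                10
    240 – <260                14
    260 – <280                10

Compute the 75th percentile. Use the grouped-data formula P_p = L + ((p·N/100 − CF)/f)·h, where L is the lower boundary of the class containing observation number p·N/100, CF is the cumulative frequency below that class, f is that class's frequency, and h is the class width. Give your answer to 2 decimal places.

N = 115; target position k = 75/100 · 115 = 86.25.
Cumulative frequencies: 27, 41, 67, 81, 91, 105, 115.
Observation 86.25 falls in the class 220 – <240.
L = 220, CF = 81, f = 10, h = 20.
P75 = 220 + ((86.25 − 81)/10)·20 = 220 + 10.5 = 230.5.

230.50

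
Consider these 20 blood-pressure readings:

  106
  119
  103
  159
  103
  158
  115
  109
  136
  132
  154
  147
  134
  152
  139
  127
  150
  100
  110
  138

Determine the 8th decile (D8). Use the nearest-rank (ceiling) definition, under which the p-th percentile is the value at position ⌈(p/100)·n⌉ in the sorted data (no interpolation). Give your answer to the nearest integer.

Sorted: 100, 103, 103, 106, 109, 110, 115, 119, 127, 132, 134, 136, 138, 139, 147, 150, 152, 154, 158, 159.
n = 20.
Position = ⌈80/100 · 20⌉ = ⌈16⌉ = 16.
The value at rank 16 is 150.

150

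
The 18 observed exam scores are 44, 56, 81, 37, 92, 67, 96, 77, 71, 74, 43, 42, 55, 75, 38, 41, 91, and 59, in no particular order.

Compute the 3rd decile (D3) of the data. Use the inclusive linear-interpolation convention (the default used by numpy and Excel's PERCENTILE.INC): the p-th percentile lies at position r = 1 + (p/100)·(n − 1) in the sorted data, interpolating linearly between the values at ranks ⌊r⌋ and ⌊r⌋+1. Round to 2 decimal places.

Sorted: 37, 38, 41, 42, 43, 44, 55, 56, 59, 67, 71, 74, 75, 77, 81, 91, 92, 96.
n = 18.
r = 1 + (30/100)·(18 − 1) = 1 + 5.1 = 6.1.
Rank 6 is 44 and rank 7 is 55.
Interpolate: 44 + 0.1·(55 − 44) = 44 + 0.1·11 = 45.1.

45.10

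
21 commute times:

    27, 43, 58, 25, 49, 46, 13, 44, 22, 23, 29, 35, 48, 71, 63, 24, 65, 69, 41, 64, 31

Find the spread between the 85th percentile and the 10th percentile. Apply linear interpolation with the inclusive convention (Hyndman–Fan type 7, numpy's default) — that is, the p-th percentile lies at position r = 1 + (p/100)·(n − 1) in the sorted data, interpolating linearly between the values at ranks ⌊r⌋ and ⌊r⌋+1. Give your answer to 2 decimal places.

Sorted: 13, 22, 23, 24, 25, 27, 29, 31, 35, 41, 43, 44, 46, 48, 49, 58, 63, 64, 65, 69, 71.
n = 21.
P10: r = 3 (integer) → 23.
P85: r = 18 (integer) → 64.
Difference: 64 − 23 = 41.

41.00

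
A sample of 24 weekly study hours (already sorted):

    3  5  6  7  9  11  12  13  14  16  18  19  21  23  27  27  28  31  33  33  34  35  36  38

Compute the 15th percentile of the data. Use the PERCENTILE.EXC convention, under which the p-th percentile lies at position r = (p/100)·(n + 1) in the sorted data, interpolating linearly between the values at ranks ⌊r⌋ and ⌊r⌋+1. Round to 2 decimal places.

n = 24.
r = (15/100)·(24 + 1) = 3.75.
Rank 3 is 6 and rank 4 is 7.
Interpolate: 6 + 0.75·(7 − 6) = 6 + 0.75·1 = 6.75.

6.75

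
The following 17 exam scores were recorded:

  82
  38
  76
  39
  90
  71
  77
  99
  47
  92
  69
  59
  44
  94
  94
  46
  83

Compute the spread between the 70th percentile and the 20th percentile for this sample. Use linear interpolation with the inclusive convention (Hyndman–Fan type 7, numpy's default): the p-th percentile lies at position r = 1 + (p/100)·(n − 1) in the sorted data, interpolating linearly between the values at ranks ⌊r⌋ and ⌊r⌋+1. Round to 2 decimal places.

38.20

Sorted: 38, 39, 44, 46, 47, 59, 69, 71, 76, 77, 82, 83, 90, 92, 94, 94, 99.
n = 17.
P20: r = 4.2; ranks 4–5 are 46, 47; interpolating gives 46.2.
P70: r = 12.2; ranks 12–13 are 83, 90; interpolating gives 84.4.
Difference: 84.4 − 46.2 = 38.2.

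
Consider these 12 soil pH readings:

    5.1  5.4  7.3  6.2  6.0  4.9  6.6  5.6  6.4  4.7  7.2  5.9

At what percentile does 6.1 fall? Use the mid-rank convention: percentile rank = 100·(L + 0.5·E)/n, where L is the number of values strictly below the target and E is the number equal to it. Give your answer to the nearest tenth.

Sorted: 4.7, 4.9, 5.1, 5.4, 5.6, 5.9, 6.0, 6.2, 6.4, 6.6, 7.2, 7.3.
Count below 6.1: L = 7; count equal: E = 0; n = 12.
Percentile rank = 100·(7 + 0.5·0)/12 = 100·7/12 = 58.33.

58.3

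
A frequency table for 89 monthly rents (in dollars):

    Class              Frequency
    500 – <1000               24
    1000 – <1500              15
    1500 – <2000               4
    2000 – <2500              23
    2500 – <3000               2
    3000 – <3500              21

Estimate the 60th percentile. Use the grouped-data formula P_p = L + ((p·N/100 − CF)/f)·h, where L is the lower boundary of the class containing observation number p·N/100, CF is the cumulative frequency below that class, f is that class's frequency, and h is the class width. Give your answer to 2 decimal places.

N = 89; target position k = 60/100 · 89 = 53.4.
Cumulative frequencies: 24, 39, 43, 66, 68, 89.
Observation 53.4 falls in the class 2000 – <2500.
L = 2000, CF = 43, f = 23, h = 500.
P60 = 2000 + ((53.4 − 43)/23)·500 = 2000 + 226.087 = 2226.09.

2226.09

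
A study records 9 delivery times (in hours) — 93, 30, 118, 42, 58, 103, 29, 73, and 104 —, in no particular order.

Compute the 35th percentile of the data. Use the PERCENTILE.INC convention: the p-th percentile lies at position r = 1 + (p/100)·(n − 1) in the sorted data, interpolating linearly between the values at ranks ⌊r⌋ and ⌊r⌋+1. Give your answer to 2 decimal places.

Sorted: 29, 30, 42, 58, 73, 93, 103, 104, 118.
n = 9.
r = 1 + (35/100)·(9 − 1) = 1 + 2.8 = 3.8.
Rank 3 is 42 and rank 4 is 58.
Interpolate: 42 + 0.8·(58 − 42) = 42 + 0.8·16 = 54.8.

54.80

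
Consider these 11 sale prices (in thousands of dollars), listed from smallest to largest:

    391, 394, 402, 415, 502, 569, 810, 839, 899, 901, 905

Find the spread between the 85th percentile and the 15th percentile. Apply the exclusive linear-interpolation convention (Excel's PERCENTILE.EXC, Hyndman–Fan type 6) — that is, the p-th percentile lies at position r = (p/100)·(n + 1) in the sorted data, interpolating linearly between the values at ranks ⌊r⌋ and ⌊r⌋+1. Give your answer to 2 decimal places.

n = 11.
P15: r = 1.8; ranks 1–2 are 391, 394; interpolating gives 393.4.
P85: r = 10.2; ranks 10–11 are 901, 905; interpolating gives 901.8.
Difference: 901.8 − 393.4 = 508.4.

508.40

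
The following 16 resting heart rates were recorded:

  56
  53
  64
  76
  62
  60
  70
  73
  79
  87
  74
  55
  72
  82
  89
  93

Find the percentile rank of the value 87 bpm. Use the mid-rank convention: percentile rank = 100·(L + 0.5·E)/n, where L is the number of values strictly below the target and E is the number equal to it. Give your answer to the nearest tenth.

84.4

Sorted: 53, 55, 56, 60, 62, 64, 70, 72, 73, 74, 76, 79, 82, 87, 89, 93.
Count below 87: L = 13; count equal: E = 1; n = 16.
Percentile rank = 100·(13 + 0.5·1)/16 = 100·13.5/16 = 84.38.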